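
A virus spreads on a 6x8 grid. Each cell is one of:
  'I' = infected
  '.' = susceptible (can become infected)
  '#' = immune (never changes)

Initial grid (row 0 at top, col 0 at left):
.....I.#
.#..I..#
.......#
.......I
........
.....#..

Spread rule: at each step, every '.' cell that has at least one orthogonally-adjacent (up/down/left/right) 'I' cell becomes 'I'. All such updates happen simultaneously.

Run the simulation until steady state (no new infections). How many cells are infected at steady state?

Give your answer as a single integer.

Step 0 (initial): 3 infected
Step 1: +7 new -> 10 infected
Step 2: +10 new -> 20 infected
Step 3: +6 new -> 26 infected
Step 4: +5 new -> 31 infected
Step 5: +5 new -> 36 infected
Step 6: +4 new -> 40 infected
Step 7: +2 new -> 42 infected
Step 8: +1 new -> 43 infected
Step 9: +0 new -> 43 infected

Answer: 43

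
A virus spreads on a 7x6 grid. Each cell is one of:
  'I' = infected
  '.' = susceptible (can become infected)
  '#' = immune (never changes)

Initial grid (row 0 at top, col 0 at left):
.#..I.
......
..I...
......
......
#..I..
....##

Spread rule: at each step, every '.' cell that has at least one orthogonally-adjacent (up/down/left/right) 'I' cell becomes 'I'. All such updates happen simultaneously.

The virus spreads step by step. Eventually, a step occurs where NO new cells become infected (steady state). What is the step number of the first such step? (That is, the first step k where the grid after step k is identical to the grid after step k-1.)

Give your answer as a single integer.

Step 0 (initial): 3 infected
Step 1: +11 new -> 14 infected
Step 2: +13 new -> 27 infected
Step 3: +7 new -> 34 infected
Step 4: +4 new -> 38 infected
Step 5: +0 new -> 38 infected

Answer: 5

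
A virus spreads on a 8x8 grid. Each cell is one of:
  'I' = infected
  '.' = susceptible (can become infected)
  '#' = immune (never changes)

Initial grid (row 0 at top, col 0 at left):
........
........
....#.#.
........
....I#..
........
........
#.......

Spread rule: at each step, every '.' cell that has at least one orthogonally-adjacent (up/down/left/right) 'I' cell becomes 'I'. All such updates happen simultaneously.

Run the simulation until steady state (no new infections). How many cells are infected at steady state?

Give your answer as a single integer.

Answer: 60

Derivation:
Step 0 (initial): 1 infected
Step 1: +3 new -> 4 infected
Step 2: +6 new -> 10 infected
Step 3: +10 new -> 20 infected
Step 4: +13 new -> 33 infected
Step 5: +14 new -> 47 infected
Step 6: +9 new -> 56 infected
Step 7: +3 new -> 59 infected
Step 8: +1 new -> 60 infected
Step 9: +0 new -> 60 infected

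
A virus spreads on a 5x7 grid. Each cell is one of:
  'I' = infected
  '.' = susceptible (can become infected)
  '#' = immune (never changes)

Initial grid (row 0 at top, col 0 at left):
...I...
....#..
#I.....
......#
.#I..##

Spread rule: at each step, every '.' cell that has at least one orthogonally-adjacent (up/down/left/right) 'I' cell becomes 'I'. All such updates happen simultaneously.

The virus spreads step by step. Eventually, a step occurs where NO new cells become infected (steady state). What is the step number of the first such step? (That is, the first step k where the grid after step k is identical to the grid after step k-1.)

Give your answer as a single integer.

Step 0 (initial): 3 infected
Step 1: +8 new -> 11 infected
Step 2: +8 new -> 19 infected
Step 3: +6 new -> 25 infected
Step 4: +3 new -> 28 infected
Step 5: +1 new -> 29 infected
Step 6: +0 new -> 29 infected

Answer: 6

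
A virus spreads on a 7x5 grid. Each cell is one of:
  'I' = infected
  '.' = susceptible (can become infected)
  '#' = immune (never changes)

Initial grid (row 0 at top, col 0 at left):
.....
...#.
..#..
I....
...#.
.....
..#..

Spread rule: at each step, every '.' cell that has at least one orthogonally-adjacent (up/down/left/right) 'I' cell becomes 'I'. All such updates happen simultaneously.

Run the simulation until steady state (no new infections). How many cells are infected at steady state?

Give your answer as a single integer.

Answer: 31

Derivation:
Step 0 (initial): 1 infected
Step 1: +3 new -> 4 infected
Step 2: +5 new -> 9 infected
Step 3: +6 new -> 15 infected
Step 4: +6 new -> 21 infected
Step 5: +4 new -> 25 infected
Step 6: +4 new -> 29 infected
Step 7: +2 new -> 31 infected
Step 8: +0 new -> 31 infected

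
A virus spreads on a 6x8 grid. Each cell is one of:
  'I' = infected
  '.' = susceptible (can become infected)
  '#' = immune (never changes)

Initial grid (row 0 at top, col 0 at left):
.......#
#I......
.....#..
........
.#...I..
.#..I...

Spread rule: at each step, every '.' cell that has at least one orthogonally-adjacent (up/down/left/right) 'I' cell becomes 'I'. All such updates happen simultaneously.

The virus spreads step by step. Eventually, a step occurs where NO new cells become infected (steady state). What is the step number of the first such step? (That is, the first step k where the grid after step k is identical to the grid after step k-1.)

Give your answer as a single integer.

Step 0 (initial): 3 infected
Step 1: +8 new -> 11 infected
Step 2: +12 new -> 23 infected
Step 3: +11 new -> 34 infected
Step 4: +5 new -> 39 infected
Step 5: +4 new -> 43 infected
Step 6: +0 new -> 43 infected

Answer: 6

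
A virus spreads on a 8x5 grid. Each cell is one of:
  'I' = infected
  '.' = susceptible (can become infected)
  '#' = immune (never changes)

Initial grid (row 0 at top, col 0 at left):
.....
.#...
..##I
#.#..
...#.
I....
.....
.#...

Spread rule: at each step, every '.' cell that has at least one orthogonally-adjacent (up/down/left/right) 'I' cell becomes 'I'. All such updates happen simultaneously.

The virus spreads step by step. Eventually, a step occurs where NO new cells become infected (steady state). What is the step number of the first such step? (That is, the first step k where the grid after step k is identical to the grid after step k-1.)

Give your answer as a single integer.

Step 0 (initial): 2 infected
Step 1: +5 new -> 7 infected
Step 2: +8 new -> 15 infected
Step 3: +7 new -> 22 infected
Step 4: +5 new -> 27 infected
Step 5: +4 new -> 31 infected
Step 6: +2 new -> 33 infected
Step 7: +0 new -> 33 infected

Answer: 7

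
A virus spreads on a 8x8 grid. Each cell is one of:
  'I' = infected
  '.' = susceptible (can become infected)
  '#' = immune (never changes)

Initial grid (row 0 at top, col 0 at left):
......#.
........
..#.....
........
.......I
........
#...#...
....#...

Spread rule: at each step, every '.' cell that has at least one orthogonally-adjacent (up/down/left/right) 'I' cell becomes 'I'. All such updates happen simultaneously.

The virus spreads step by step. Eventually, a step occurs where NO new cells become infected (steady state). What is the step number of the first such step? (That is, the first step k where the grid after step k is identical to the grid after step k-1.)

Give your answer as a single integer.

Answer: 12

Derivation:
Step 0 (initial): 1 infected
Step 1: +3 new -> 4 infected
Step 2: +5 new -> 9 infected
Step 3: +7 new -> 16 infected
Step 4: +8 new -> 24 infected
Step 5: +6 new -> 30 infected
Step 6: +7 new -> 37 infected
Step 7: +7 new -> 44 infected
Step 8: +7 new -> 51 infected
Step 9: +4 new -> 55 infected
Step 10: +3 new -> 58 infected
Step 11: +1 new -> 59 infected
Step 12: +0 new -> 59 infected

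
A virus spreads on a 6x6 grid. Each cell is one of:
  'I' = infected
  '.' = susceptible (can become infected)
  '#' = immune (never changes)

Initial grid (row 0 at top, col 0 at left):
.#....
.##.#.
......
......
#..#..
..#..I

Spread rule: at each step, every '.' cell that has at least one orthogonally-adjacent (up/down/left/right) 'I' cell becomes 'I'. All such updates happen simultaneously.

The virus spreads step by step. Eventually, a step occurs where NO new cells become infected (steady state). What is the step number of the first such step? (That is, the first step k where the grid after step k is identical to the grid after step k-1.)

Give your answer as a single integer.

Answer: 11

Derivation:
Step 0 (initial): 1 infected
Step 1: +2 new -> 3 infected
Step 2: +3 new -> 6 infected
Step 3: +2 new -> 8 infected
Step 4: +3 new -> 11 infected
Step 5: +3 new -> 14 infected
Step 6: +5 new -> 19 infected
Step 7: +4 new -> 23 infected
Step 8: +3 new -> 26 infected
Step 9: +2 new -> 28 infected
Step 10: +1 new -> 29 infected
Step 11: +0 new -> 29 infected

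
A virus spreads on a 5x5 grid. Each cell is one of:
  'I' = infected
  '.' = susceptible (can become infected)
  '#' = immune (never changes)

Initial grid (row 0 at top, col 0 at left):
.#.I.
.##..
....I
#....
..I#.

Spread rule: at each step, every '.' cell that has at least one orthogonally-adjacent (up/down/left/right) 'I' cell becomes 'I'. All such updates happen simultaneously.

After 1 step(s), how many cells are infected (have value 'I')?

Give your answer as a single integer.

Step 0 (initial): 3 infected
Step 1: +8 new -> 11 infected

Answer: 11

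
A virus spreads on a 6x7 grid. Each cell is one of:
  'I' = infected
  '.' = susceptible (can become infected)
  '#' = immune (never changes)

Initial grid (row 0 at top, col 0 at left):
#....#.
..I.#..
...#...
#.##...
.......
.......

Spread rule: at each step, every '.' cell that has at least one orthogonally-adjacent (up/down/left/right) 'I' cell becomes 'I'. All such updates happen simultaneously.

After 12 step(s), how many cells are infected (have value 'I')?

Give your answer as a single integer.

Answer: 34

Derivation:
Step 0 (initial): 1 infected
Step 1: +4 new -> 5 infected
Step 2: +4 new -> 9 infected
Step 3: +3 new -> 12 infected
Step 4: +1 new -> 13 infected
Step 5: +3 new -> 16 infected
Step 6: +3 new -> 19 infected
Step 7: +2 new -> 21 infected
Step 8: +3 new -> 24 infected
Step 9: +4 new -> 28 infected
Step 10: +3 new -> 31 infected
Step 11: +2 new -> 33 infected
Step 12: +1 new -> 34 infected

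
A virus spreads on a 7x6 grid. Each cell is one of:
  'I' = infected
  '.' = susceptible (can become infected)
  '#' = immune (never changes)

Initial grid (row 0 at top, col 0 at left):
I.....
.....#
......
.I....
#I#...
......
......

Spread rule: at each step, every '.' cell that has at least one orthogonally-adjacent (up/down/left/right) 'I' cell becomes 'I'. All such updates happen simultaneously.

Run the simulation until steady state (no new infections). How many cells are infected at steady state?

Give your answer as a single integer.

Answer: 39

Derivation:
Step 0 (initial): 3 infected
Step 1: +6 new -> 9 infected
Step 2: +8 new -> 17 infected
Step 3: +8 new -> 25 infected
Step 4: +7 new -> 32 infected
Step 5: +6 new -> 38 infected
Step 6: +1 new -> 39 infected
Step 7: +0 new -> 39 infected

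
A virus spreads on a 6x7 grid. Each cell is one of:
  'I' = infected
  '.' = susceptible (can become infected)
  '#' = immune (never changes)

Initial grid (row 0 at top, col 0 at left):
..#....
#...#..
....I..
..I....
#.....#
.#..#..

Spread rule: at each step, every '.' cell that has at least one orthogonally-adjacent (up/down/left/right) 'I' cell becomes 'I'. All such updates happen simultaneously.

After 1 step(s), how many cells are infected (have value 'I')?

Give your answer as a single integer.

Answer: 9

Derivation:
Step 0 (initial): 2 infected
Step 1: +7 new -> 9 infected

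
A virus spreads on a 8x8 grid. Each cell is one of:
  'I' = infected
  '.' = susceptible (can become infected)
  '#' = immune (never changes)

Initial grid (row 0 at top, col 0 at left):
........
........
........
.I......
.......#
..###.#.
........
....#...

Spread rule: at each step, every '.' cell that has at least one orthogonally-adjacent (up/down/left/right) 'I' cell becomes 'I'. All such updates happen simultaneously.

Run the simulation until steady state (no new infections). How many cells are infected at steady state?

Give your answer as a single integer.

Step 0 (initial): 1 infected
Step 1: +4 new -> 5 infected
Step 2: +7 new -> 12 infected
Step 3: +8 new -> 20 infected
Step 4: +9 new -> 29 infected
Step 5: +8 new -> 37 infected
Step 6: +8 new -> 45 infected
Step 7: +4 new -> 49 infected
Step 8: +4 new -> 53 infected
Step 9: +3 new -> 56 infected
Step 10: +2 new -> 58 infected
Step 11: +0 new -> 58 infected

Answer: 58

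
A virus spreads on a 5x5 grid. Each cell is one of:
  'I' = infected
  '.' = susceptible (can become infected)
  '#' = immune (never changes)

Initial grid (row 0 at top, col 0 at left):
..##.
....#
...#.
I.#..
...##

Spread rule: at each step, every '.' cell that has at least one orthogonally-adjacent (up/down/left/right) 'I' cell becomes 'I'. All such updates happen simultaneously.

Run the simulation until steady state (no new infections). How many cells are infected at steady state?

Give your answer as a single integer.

Step 0 (initial): 1 infected
Step 1: +3 new -> 4 infected
Step 2: +3 new -> 7 infected
Step 3: +4 new -> 11 infected
Step 4: +2 new -> 13 infected
Step 5: +1 new -> 14 infected
Step 6: +0 new -> 14 infected

Answer: 14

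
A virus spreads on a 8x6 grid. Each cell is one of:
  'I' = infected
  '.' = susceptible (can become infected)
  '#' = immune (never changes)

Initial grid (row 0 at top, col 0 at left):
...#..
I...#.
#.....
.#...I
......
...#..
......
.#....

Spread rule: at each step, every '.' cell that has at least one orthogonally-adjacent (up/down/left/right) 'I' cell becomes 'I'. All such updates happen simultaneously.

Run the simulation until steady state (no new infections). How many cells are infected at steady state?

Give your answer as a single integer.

Step 0 (initial): 2 infected
Step 1: +5 new -> 7 infected
Step 2: +8 new -> 15 infected
Step 3: +9 new -> 24 infected
Step 4: +4 new -> 28 infected
Step 5: +4 new -> 32 infected
Step 6: +4 new -> 36 infected
Step 7: +4 new -> 40 infected
Step 8: +1 new -> 41 infected
Step 9: +1 new -> 42 infected
Step 10: +0 new -> 42 infected

Answer: 42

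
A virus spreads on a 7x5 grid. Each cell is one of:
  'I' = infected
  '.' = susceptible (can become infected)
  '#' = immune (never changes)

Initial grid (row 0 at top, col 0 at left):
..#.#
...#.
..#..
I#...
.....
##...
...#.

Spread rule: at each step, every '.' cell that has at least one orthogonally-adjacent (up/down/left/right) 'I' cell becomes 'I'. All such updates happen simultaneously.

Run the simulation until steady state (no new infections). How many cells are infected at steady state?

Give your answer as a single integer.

Answer: 26

Derivation:
Step 0 (initial): 1 infected
Step 1: +2 new -> 3 infected
Step 2: +3 new -> 6 infected
Step 3: +3 new -> 9 infected
Step 4: +5 new -> 14 infected
Step 5: +4 new -> 18 infected
Step 6: +4 new -> 22 infected
Step 7: +3 new -> 25 infected
Step 8: +1 new -> 26 infected
Step 9: +0 new -> 26 infected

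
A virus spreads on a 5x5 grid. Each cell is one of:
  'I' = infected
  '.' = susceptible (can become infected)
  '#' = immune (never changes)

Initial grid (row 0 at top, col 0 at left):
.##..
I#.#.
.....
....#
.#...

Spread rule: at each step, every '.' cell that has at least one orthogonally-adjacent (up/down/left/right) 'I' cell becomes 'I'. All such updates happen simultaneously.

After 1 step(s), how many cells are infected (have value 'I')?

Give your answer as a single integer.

Step 0 (initial): 1 infected
Step 1: +2 new -> 3 infected

Answer: 3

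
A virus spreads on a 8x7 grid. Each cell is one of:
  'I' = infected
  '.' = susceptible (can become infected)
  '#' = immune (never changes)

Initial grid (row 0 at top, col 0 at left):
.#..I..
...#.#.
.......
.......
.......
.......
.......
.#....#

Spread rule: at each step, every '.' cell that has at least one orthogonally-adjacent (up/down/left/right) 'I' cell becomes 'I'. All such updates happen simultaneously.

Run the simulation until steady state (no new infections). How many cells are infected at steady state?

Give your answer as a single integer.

Answer: 51

Derivation:
Step 0 (initial): 1 infected
Step 1: +3 new -> 4 infected
Step 2: +3 new -> 7 infected
Step 3: +5 new -> 12 infected
Step 4: +6 new -> 18 infected
Step 5: +7 new -> 25 infected
Step 6: +8 new -> 33 infected
Step 7: +7 new -> 40 infected
Step 8: +6 new -> 46 infected
Step 9: +3 new -> 49 infected
Step 10: +1 new -> 50 infected
Step 11: +1 new -> 51 infected
Step 12: +0 new -> 51 infected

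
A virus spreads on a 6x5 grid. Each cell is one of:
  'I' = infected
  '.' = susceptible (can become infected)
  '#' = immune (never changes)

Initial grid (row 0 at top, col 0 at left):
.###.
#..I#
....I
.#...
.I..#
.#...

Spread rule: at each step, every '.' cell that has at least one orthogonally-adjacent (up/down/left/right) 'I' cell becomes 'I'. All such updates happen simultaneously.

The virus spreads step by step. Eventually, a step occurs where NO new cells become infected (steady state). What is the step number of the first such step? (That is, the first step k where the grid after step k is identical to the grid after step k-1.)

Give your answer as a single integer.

Answer: 5

Derivation:
Step 0 (initial): 3 infected
Step 1: +5 new -> 8 infected
Step 2: +8 new -> 16 infected
Step 3: +3 new -> 19 infected
Step 4: +1 new -> 20 infected
Step 5: +0 new -> 20 infected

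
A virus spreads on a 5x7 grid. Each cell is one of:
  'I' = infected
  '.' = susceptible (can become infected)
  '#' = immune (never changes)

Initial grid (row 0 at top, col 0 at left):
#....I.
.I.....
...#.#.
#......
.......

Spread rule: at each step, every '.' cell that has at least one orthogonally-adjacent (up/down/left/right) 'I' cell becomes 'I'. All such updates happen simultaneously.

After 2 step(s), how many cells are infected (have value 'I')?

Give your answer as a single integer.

Step 0 (initial): 2 infected
Step 1: +7 new -> 9 infected
Step 2: +8 new -> 17 infected

Answer: 17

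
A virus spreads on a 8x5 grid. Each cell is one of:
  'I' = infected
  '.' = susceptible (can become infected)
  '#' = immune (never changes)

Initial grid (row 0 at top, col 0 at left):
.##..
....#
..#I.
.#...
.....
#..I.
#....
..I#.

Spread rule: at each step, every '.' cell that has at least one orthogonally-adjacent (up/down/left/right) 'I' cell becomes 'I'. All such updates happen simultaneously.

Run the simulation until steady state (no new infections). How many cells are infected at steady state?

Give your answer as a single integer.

Answer: 32

Derivation:
Step 0 (initial): 3 infected
Step 1: +9 new -> 12 infected
Step 2: +10 new -> 22 infected
Step 3: +4 new -> 26 infected
Step 4: +3 new -> 29 infected
Step 5: +3 new -> 32 infected
Step 6: +0 new -> 32 infected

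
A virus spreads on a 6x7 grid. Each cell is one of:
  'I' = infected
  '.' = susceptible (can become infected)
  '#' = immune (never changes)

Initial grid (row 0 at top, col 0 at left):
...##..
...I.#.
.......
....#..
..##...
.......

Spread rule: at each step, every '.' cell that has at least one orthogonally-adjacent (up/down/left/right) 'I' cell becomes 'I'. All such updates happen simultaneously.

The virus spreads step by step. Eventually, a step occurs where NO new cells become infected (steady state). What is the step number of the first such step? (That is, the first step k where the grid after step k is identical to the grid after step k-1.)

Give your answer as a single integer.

Step 0 (initial): 1 infected
Step 1: +3 new -> 4 infected
Step 2: +5 new -> 9 infected
Step 3: +5 new -> 14 infected
Step 4: +5 new -> 19 infected
Step 5: +5 new -> 24 infected
Step 6: +6 new -> 30 infected
Step 7: +5 new -> 35 infected
Step 8: +1 new -> 36 infected
Step 9: +0 new -> 36 infected

Answer: 9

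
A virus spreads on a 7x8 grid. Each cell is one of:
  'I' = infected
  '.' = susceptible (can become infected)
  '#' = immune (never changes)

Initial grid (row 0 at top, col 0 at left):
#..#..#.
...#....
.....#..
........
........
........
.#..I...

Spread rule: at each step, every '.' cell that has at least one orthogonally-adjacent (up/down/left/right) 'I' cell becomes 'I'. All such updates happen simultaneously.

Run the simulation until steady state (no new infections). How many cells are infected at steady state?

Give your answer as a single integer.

Answer: 50

Derivation:
Step 0 (initial): 1 infected
Step 1: +3 new -> 4 infected
Step 2: +5 new -> 9 infected
Step 3: +6 new -> 15 infected
Step 4: +7 new -> 22 infected
Step 5: +7 new -> 29 infected
Step 6: +8 new -> 37 infected
Step 7: +6 new -> 43 infected
Step 8: +4 new -> 47 infected
Step 9: +3 new -> 50 infected
Step 10: +0 new -> 50 infected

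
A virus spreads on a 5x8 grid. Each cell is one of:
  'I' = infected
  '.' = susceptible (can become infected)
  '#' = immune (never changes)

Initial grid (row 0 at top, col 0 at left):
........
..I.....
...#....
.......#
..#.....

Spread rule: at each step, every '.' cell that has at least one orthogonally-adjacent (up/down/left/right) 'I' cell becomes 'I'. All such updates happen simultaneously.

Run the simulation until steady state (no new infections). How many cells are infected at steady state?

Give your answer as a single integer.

Answer: 37

Derivation:
Step 0 (initial): 1 infected
Step 1: +4 new -> 5 infected
Step 2: +6 new -> 11 infected
Step 3: +7 new -> 18 infected
Step 4: +7 new -> 25 infected
Step 5: +6 new -> 31 infected
Step 6: +4 new -> 35 infected
Step 7: +1 new -> 36 infected
Step 8: +1 new -> 37 infected
Step 9: +0 new -> 37 infected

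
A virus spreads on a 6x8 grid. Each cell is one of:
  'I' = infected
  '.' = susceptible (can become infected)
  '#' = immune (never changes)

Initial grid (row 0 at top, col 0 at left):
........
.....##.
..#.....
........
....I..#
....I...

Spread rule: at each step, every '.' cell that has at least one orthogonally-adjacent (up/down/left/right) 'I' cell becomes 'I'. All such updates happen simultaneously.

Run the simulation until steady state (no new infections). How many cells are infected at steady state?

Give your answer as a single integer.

Step 0 (initial): 2 infected
Step 1: +5 new -> 7 infected
Step 2: +7 new -> 14 infected
Step 3: +8 new -> 22 infected
Step 4: +7 new -> 29 infected
Step 5: +6 new -> 35 infected
Step 6: +5 new -> 40 infected
Step 7: +3 new -> 43 infected
Step 8: +1 new -> 44 infected
Step 9: +0 new -> 44 infected

Answer: 44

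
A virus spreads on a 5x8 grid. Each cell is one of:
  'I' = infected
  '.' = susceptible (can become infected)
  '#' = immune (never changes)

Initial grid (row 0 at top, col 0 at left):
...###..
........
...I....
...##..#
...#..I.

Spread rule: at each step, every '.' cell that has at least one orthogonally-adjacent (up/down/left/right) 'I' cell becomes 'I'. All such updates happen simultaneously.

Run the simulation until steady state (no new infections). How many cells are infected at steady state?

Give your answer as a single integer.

Answer: 33

Derivation:
Step 0 (initial): 2 infected
Step 1: +6 new -> 8 infected
Step 2: +8 new -> 16 infected
Step 3: +8 new -> 24 infected
Step 4: +6 new -> 30 infected
Step 5: +3 new -> 33 infected
Step 6: +0 new -> 33 infected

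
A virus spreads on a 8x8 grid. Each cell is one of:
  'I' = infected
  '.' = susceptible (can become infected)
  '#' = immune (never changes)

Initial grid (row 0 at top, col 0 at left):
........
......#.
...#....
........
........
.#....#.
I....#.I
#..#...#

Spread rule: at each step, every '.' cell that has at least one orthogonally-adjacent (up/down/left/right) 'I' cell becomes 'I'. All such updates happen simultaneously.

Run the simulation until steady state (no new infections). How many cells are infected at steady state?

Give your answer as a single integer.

Step 0 (initial): 2 infected
Step 1: +4 new -> 6 infected
Step 2: +5 new -> 11 infected
Step 3: +8 new -> 19 infected
Step 4: +9 new -> 28 infected
Step 5: +10 new -> 38 infected
Step 6: +7 new -> 45 infected
Step 7: +5 new -> 50 infected
Step 8: +4 new -> 54 infected
Step 9: +2 new -> 56 infected
Step 10: +0 new -> 56 infected

Answer: 56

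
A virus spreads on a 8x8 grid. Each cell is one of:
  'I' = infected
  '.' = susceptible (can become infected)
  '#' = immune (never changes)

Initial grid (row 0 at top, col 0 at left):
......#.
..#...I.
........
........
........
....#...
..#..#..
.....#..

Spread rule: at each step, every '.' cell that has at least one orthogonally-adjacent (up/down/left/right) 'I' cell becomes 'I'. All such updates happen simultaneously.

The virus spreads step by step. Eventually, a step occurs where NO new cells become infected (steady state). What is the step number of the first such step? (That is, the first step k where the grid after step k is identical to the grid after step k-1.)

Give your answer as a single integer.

Step 0 (initial): 1 infected
Step 1: +3 new -> 4 infected
Step 2: +6 new -> 10 infected
Step 3: +6 new -> 16 infected
Step 4: +6 new -> 22 infected
Step 5: +7 new -> 29 infected
Step 6: +6 new -> 35 infected
Step 7: +7 new -> 42 infected
Step 8: +5 new -> 47 infected
Step 9: +4 new -> 51 infected
Step 10: +4 new -> 55 infected
Step 11: +2 new -> 57 infected
Step 12: +1 new -> 58 infected
Step 13: +0 new -> 58 infected

Answer: 13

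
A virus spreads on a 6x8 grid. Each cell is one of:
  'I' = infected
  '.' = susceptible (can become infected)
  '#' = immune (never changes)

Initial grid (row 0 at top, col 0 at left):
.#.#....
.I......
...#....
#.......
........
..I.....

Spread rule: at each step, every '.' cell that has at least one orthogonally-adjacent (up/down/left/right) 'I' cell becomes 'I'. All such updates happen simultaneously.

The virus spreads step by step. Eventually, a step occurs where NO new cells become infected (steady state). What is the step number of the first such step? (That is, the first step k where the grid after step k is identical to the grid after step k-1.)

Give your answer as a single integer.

Step 0 (initial): 2 infected
Step 1: +6 new -> 8 infected
Step 2: +11 new -> 19 infected
Step 3: +5 new -> 24 infected
Step 4: +6 new -> 30 infected
Step 5: +6 new -> 36 infected
Step 6: +5 new -> 41 infected
Step 7: +3 new -> 44 infected
Step 8: +0 new -> 44 infected

Answer: 8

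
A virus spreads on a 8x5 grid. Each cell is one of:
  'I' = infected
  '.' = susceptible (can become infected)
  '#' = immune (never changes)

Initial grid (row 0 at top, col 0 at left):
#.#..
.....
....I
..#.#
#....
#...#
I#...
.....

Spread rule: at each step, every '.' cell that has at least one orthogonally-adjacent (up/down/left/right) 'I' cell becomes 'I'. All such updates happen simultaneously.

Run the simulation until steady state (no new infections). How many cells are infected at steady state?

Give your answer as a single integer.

Step 0 (initial): 2 infected
Step 1: +3 new -> 5 infected
Step 2: +5 new -> 10 infected
Step 3: +5 new -> 15 infected
Step 4: +8 new -> 23 infected
Step 5: +7 new -> 30 infected
Step 6: +2 new -> 32 infected
Step 7: +0 new -> 32 infected

Answer: 32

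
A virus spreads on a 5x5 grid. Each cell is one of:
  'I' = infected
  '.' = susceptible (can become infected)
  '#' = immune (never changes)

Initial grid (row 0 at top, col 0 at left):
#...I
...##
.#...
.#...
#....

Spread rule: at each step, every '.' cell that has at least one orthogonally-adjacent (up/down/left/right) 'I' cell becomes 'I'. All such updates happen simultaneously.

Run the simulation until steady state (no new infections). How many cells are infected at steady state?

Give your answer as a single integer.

Answer: 19

Derivation:
Step 0 (initial): 1 infected
Step 1: +1 new -> 2 infected
Step 2: +1 new -> 3 infected
Step 3: +2 new -> 5 infected
Step 4: +2 new -> 7 infected
Step 5: +3 new -> 10 infected
Step 6: +4 new -> 14 infected
Step 7: +4 new -> 18 infected
Step 8: +1 new -> 19 infected
Step 9: +0 new -> 19 infected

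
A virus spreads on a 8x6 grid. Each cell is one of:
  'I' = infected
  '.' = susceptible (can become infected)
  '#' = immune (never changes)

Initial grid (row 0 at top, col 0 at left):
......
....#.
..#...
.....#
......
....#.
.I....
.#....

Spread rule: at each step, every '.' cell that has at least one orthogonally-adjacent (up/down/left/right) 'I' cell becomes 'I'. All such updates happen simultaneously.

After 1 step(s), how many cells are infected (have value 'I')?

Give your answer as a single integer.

Step 0 (initial): 1 infected
Step 1: +3 new -> 4 infected

Answer: 4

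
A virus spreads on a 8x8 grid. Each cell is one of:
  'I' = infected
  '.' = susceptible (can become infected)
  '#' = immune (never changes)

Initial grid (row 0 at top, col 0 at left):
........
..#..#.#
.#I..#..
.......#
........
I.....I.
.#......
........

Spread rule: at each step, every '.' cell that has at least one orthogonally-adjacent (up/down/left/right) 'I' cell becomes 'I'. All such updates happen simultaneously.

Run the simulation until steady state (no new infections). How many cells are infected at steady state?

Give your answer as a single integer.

Step 0 (initial): 3 infected
Step 1: +9 new -> 12 infected
Step 2: +16 new -> 28 infected
Step 3: +14 new -> 42 infected
Step 4: +8 new -> 50 infected
Step 5: +6 new -> 56 infected
Step 6: +1 new -> 57 infected
Step 7: +0 new -> 57 infected

Answer: 57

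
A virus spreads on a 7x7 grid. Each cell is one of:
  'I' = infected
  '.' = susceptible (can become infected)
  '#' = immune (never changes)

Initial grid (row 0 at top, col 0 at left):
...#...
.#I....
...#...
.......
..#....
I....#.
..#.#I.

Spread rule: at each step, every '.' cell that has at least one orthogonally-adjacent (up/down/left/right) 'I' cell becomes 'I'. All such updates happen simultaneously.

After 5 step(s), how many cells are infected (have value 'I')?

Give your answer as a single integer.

Step 0 (initial): 3 infected
Step 1: +7 new -> 10 infected
Step 2: +9 new -> 19 infected
Step 3: +9 new -> 28 infected
Step 4: +10 new -> 38 infected
Step 5: +4 new -> 42 infected

Answer: 42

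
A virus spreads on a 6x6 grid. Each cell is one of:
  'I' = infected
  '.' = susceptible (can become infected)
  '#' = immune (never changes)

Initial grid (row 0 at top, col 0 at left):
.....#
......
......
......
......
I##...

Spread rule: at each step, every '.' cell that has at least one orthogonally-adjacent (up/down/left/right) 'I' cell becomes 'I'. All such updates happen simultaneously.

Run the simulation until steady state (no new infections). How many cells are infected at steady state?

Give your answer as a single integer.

Answer: 33

Derivation:
Step 0 (initial): 1 infected
Step 1: +1 new -> 2 infected
Step 2: +2 new -> 4 infected
Step 3: +3 new -> 7 infected
Step 4: +4 new -> 11 infected
Step 5: +6 new -> 17 infected
Step 6: +6 new -> 23 infected
Step 7: +5 new -> 28 infected
Step 8: +3 new -> 31 infected
Step 9: +2 new -> 33 infected
Step 10: +0 new -> 33 infected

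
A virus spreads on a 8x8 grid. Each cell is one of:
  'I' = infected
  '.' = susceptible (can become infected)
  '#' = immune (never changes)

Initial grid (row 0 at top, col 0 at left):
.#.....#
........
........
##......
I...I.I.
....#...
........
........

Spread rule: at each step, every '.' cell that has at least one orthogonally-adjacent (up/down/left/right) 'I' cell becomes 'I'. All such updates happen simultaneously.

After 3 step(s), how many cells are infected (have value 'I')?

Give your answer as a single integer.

Step 0 (initial): 3 infected
Step 1: +8 new -> 11 infected
Step 2: +12 new -> 23 infected
Step 3: +13 new -> 36 infected

Answer: 36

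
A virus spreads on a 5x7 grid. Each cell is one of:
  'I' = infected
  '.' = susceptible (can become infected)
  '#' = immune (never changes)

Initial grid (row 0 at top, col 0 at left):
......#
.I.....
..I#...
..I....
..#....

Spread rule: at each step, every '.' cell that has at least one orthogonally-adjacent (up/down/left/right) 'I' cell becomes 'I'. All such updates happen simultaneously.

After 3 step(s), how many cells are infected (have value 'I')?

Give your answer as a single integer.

Step 0 (initial): 3 infected
Step 1: +6 new -> 9 infected
Step 2: +8 new -> 17 infected
Step 3: +6 new -> 23 infected

Answer: 23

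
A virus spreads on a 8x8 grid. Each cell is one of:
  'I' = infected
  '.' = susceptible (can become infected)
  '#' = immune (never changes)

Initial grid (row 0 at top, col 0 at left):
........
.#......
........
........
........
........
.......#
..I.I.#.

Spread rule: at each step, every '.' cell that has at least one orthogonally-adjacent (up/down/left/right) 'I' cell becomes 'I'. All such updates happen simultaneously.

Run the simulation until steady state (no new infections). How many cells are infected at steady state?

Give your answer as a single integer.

Answer: 60

Derivation:
Step 0 (initial): 2 infected
Step 1: +5 new -> 7 infected
Step 2: +6 new -> 13 infected
Step 3: +7 new -> 20 infected
Step 4: +7 new -> 27 infected
Step 5: +8 new -> 35 infected
Step 6: +8 new -> 43 infected
Step 7: +7 new -> 50 infected
Step 8: +6 new -> 56 infected
Step 9: +3 new -> 59 infected
Step 10: +1 new -> 60 infected
Step 11: +0 new -> 60 infected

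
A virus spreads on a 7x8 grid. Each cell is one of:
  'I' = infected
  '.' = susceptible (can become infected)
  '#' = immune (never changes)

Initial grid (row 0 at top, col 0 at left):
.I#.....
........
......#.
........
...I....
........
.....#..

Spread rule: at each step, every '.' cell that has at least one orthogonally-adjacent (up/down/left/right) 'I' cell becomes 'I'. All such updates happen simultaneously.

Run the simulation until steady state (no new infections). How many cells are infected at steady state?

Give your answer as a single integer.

Answer: 53

Derivation:
Step 0 (initial): 2 infected
Step 1: +6 new -> 8 infected
Step 2: +11 new -> 19 infected
Step 3: +12 new -> 31 infected
Step 4: +9 new -> 40 infected
Step 5: +6 new -> 46 infected
Step 6: +4 new -> 50 infected
Step 7: +2 new -> 52 infected
Step 8: +1 new -> 53 infected
Step 9: +0 new -> 53 infected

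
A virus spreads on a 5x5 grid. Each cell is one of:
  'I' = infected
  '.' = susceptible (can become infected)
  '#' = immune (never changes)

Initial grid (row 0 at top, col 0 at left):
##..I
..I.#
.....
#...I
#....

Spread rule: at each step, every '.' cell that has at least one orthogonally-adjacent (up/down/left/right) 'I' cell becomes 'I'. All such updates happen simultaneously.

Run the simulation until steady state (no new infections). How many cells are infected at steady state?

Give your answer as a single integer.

Answer: 20

Derivation:
Step 0 (initial): 3 infected
Step 1: +8 new -> 11 infected
Step 2: +5 new -> 16 infected
Step 3: +3 new -> 19 infected
Step 4: +1 new -> 20 infected
Step 5: +0 new -> 20 infected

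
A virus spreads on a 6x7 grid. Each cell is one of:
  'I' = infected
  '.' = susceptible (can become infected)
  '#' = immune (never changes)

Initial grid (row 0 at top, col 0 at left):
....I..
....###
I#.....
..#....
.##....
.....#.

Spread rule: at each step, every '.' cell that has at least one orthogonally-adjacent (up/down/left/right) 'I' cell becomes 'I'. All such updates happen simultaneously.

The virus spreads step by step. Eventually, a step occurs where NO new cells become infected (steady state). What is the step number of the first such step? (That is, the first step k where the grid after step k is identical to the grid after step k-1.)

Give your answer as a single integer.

Step 0 (initial): 2 infected
Step 1: +4 new -> 6 infected
Step 2: +7 new -> 13 infected
Step 3: +4 new -> 17 infected
Step 4: +4 new -> 21 infected
Step 5: +4 new -> 25 infected
Step 6: +4 new -> 29 infected
Step 7: +3 new -> 32 infected
Step 8: +1 new -> 33 infected
Step 9: +1 new -> 34 infected
Step 10: +0 new -> 34 infected

Answer: 10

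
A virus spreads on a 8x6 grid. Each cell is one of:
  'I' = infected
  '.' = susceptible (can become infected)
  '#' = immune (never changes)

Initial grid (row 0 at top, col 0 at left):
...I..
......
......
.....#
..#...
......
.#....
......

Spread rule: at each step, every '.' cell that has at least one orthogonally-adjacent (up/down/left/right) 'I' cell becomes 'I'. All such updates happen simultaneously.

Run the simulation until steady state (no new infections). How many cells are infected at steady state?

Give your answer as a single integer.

Step 0 (initial): 1 infected
Step 1: +3 new -> 4 infected
Step 2: +5 new -> 9 infected
Step 3: +6 new -> 15 infected
Step 4: +6 new -> 21 infected
Step 5: +4 new -> 25 infected
Step 6: +6 new -> 31 infected
Step 7: +6 new -> 37 infected
Step 8: +4 new -> 41 infected
Step 9: +3 new -> 44 infected
Step 10: +1 new -> 45 infected
Step 11: +0 new -> 45 infected

Answer: 45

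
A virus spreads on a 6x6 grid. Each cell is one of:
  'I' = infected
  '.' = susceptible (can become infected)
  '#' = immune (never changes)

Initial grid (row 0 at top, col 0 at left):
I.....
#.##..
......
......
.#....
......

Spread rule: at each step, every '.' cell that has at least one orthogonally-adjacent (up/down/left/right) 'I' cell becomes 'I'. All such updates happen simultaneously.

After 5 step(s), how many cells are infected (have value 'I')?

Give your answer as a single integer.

Answer: 15

Derivation:
Step 0 (initial): 1 infected
Step 1: +1 new -> 2 infected
Step 2: +2 new -> 4 infected
Step 3: +2 new -> 6 infected
Step 4: +4 new -> 10 infected
Step 5: +5 new -> 15 infected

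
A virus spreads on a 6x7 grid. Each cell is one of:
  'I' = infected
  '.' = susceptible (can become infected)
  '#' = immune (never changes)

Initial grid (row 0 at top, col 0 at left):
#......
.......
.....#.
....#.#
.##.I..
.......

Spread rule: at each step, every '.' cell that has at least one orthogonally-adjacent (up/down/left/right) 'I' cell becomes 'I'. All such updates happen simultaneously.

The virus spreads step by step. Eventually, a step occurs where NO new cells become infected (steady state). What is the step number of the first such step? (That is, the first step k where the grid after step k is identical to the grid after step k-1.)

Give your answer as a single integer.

Step 0 (initial): 1 infected
Step 1: +3 new -> 4 infected
Step 2: +5 new -> 9 infected
Step 3: +4 new -> 13 infected
Step 4: +5 new -> 18 infected
Step 5: +6 new -> 24 infected
Step 6: +6 new -> 30 infected
Step 7: +4 new -> 34 infected
Step 8: +2 new -> 36 infected
Step 9: +0 new -> 36 infected

Answer: 9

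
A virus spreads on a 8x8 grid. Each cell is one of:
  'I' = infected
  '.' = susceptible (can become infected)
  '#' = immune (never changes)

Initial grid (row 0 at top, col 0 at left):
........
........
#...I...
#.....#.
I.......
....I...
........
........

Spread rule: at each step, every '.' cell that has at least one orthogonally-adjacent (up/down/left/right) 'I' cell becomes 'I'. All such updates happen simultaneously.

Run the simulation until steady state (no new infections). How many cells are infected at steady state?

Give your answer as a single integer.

Step 0 (initial): 3 infected
Step 1: +10 new -> 13 infected
Step 2: +18 new -> 31 infected
Step 3: +15 new -> 46 infected
Step 4: +10 new -> 56 infected
Step 5: +4 new -> 60 infected
Step 6: +1 new -> 61 infected
Step 7: +0 new -> 61 infected

Answer: 61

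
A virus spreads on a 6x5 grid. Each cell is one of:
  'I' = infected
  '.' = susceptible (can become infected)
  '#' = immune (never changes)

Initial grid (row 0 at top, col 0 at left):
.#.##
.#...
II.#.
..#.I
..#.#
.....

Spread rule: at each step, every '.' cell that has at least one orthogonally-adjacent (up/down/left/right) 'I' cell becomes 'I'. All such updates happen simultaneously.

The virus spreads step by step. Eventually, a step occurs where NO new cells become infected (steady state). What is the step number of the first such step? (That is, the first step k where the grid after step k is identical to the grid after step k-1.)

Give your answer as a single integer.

Step 0 (initial): 3 infected
Step 1: +6 new -> 9 infected
Step 2: +6 new -> 15 infected
Step 3: +5 new -> 20 infected
Step 4: +2 new -> 22 infected
Step 5: +0 new -> 22 infected

Answer: 5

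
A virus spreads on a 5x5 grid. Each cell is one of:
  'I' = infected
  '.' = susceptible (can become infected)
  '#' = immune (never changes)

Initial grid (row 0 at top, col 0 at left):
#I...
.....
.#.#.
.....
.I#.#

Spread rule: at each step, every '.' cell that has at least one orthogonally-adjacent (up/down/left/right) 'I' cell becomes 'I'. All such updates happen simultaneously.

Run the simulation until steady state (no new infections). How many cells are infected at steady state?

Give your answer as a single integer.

Answer: 20

Derivation:
Step 0 (initial): 2 infected
Step 1: +4 new -> 6 infected
Step 2: +5 new -> 11 infected
Step 3: +5 new -> 16 infected
Step 4: +3 new -> 19 infected
Step 5: +1 new -> 20 infected
Step 6: +0 new -> 20 infected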